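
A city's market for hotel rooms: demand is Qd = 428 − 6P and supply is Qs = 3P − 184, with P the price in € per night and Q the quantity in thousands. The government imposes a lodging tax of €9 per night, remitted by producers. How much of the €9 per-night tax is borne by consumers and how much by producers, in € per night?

Before the tax: set 428 − 6P = 3P − 184 → P* = €68, Q* = 20.
With the tax collected from producers, supply shifts: Qs = 3(P − 9) − 184.
Solving gives Q = 2 with consumers paying €71 and producers receiving €62 (the €9 wedge).
Burden on consumers: €3; on producers: €6. (They sum to €9.)
The less price-elastic side of the market bears the larger share of a per-unit tax.

Consumers bear €3 per night; producers bear €6 per night.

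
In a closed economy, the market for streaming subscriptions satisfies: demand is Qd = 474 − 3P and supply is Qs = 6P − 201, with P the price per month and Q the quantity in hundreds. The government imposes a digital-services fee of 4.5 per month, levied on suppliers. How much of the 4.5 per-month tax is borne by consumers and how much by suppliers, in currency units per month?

Before the tax: set 474 − 3P = 6P − 201 → P* = 75, Q* = 249.
With the tax collected from suppliers, supply shifts: Qs = 6(P − 4.5) − 201.
Solving gives Q = 240 with consumers paying 78 and suppliers receiving 73.5 (the 4.5 wedge).
Burden on consumers: 3; on suppliers: 1.5. (They sum to 4.5.)

Consumers bear 3 per month; suppliers bear 1.5 per month.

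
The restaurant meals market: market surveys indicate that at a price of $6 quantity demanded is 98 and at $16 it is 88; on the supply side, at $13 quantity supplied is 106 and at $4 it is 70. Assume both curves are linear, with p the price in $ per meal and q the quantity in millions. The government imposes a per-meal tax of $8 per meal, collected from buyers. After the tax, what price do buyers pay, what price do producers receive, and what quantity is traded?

Buyers pay $16.4; producers receive $8.4; quantity = 87.6.

Demand slope: (88 − 98)/(16 − 6) = -1, so qd = 104 − p.
Supply slope: (70 − 106)/(4 − 13) = 4, so qs = 4p + 54.
Before the tax: set 104 − p = 4p + 54 → p* = $10, q* = 94.
With the tax collected from buyers, demand (in seller-price terms) shifts: qd = 104 − (p + 8).
New equilibrium: buyers pay $16.4, producers receive $8.4, q = 87.6. (Wedge: pb − ps = 8.)
The less price-elastic side of the market bears the larger share of a per-unit tax.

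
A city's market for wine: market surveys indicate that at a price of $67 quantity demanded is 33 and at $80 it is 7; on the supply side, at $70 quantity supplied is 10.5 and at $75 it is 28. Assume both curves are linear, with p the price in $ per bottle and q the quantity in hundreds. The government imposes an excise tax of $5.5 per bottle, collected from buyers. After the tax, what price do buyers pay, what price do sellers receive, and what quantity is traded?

Buyers pay $76.5; sellers receive $71; quantity = 14.

Demand slope: (7 − 33)/(80 − 67) = -2, so qd = 167 − 2p.
Supply slope: (28 − 10.5)/(75 − 70) = 3.5, so qs = 3.5p − 234.5.
Before the tax: set 167 − 2p = 3.5p − 234.5 → p* = $73, q* = 21.
With the tax collected from buyers, demand (in seller-price terms) shifts: qd = 167 − 2(p + 5.5).
New equilibrium: buyers pay $76.5, sellers receive $71, q = 14. (Wedge: pb − ps = 5.5.)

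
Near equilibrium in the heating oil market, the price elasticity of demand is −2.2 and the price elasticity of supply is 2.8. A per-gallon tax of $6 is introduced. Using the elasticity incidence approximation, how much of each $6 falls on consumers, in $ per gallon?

Incidence ratio: consumers' share ≈ εs / (εs + |εd|) = 2.8 / (2.8 + 2.2) = 0.56.
So consumers bear ≈ 0.56 × $6 = $3.36; sellers bear $2.64.

Consumers bear ≈ $3.36 per gallon.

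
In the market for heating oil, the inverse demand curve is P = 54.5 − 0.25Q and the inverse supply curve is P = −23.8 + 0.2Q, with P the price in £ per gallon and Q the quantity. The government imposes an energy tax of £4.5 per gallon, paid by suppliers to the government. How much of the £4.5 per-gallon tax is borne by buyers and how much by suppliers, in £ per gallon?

Buyers bear £2.5 per gallon; suppliers bear £2 per gallon.

Rewrite in direct form: Qd = 218 − 4P and Qs = 5P + 119.
Without the tax, 218 − 4P = 5P + 119 gives 9P = 99, so P* = £11 and Q* = 174.
With the tax collected from suppliers, supply shifts: Qs = 5(P − 4.5) + 119.
Solving gives Q = 164 with buyers paying £13.5 and suppliers receiving £9 (the £4.5 wedge).
Burden on buyers: £2.5; on suppliers: £2. (They sum to £4.5.)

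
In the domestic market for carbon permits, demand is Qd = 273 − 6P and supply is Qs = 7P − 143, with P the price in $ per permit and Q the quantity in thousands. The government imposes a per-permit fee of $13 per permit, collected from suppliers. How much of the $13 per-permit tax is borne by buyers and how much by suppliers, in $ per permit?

Buyers bear $7 per permit; suppliers bear $6 per permit.

Before the tax: set 273 − 6P = 7P − 143 → P* = $32, Q* = 81.
With the tax collected from suppliers, supply shifts: Qs = 7(P − 13) − 143.
New equilibrium: buyers pay $39, suppliers receive $26, Q = 39. (Wedge: Pb − Ps = 13.)
Burden on buyers: $7; on suppliers: $6. (They sum to $13.)
The less price-elastic side of the market bears the larger share of a per-unit tax.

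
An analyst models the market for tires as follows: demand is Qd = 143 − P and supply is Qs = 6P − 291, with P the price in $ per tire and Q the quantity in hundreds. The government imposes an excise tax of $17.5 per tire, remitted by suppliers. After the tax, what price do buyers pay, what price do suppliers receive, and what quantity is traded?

Without the tax, 143 − P = 6P − 291 gives 7P = 434, so P* = $62 and Q* = 81.
With the tax collected from suppliers, supply shifts: Qs = 6(P − 17.5) − 291.
Solving gives Q = 66 with buyers paying $77 and suppliers receiving $59.5 (the $17.5 wedge).

Buyers pay $77; suppliers receive $59.5; quantity = 66.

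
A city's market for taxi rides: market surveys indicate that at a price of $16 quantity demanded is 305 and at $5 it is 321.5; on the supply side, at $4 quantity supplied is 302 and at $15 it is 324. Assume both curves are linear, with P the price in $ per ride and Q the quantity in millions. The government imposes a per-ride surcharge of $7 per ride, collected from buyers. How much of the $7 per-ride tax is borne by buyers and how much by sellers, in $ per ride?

Demand slope: (321.5 − 305)/(5 − 16) = -1.5, so Qd = 329 − 1.5P.
Supply slope: (324 − 302)/(15 − 4) = 2, so Qs = 2P + 294.
Before the tax: set 329 − 1.5P = 2P + 294 → P* = $10, Q* = 314.
With the tax collected from buyers, demand (in seller-price terms) shifts: Qd = 329 − 1.5(P + 7).
New equilibrium: buyers pay $14, sellers receive $7, Q = 308. (Wedge: Pb − Ps = 7.)
Burden on buyers: $4; on sellers: $3. (They sum to $7.)
The less price-elastic side of the market bears the larger share of a per-unit tax.

Buyers bear $4 per ride; sellers bear $3 per ride.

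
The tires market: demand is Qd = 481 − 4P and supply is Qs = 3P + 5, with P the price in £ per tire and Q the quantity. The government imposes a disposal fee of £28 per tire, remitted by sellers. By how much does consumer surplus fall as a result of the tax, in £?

Without the tax, 481 − 4P = 3P + 5 gives 7P = 476, so P* = £68 and Q* = 209.
With the tax collected from sellers, supply shifts: Qs = 3(P − 28) + 5.
New equilibrium: consumers pay £80, sellers receive £52, Q = 161. (Wedge: Pb − Ps = 28.)
ΔCS is the trapezoid between Q = 161 and Q = 209 of height £12: ½ · (209 + 161) · 12 = £2220.

Consumer surplus falls by £2220.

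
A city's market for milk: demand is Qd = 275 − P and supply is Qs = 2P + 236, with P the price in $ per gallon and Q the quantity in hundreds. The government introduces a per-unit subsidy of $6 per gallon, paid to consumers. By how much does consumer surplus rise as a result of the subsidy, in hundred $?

Consumer surplus rises by $1056 hundred.

Before the subsidy: set 275 − P = 2P + 236 → P* = $13, Q* = 262.
With a per-unit subsidy paid to consumers, each effectively pays P − 6, so demand becomes Qd = 275 − (P − 6).
New equilibrium: consumers pay $9, sellers receive $15, Q = 266. (Wedge: Pb − Ps = −6.)
ΔCS is the trapezoid between Q = 266 and Q = 262 of height $4: ½ · (262 + 266) · 4 = $1056.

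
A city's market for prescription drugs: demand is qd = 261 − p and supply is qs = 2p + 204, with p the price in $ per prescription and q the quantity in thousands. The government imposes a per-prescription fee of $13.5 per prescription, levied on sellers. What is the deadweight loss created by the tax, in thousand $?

Before the tax: set 261 − p = 2p + 204 → p* = $19, q* = 242.
With the tax collected from sellers, supply shifts: qs = 2(p − 13.5) + 204.
Solving gives q = 233 with buyers paying $28 and sellers receiving $14.5 (the $13.5 wedge).
Quantity falls by |ΔQ| = |242 − 233| = 9.
DWL = ½ · t · |ΔQ| = ½ · 13.5 · 9 = $60.75.

Deadweight loss = $60.75 thousand.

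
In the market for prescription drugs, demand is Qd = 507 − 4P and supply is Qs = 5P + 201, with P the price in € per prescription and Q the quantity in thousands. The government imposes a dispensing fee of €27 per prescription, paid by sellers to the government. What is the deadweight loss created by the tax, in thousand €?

Without the tax, 507 − 4P = 5P + 201 gives 9P = 306, so P* = €34 and Q* = 371.
With the tax collected from sellers, supply shifts: Qs = 5(P − 27) + 201.
New equilibrium: consumers pay €49, sellers receive €22, Q = 311. (Wedge: Pb − Ps = 27.)
Quantity falls by |ΔQ| = |371 − 311| = 60.
DWL = ½ · t · |ΔQ| = ½ · 27 · 60 = €810.

Deadweight loss = €810 thousand.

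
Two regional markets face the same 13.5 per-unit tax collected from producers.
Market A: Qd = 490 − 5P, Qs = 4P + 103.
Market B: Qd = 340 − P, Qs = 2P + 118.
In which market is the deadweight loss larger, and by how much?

Market A: pre-tax P* = 43, Q* = 275; post-tax Q = 245; deadweight loss = 202.5.
Market B: pre-tax P* = 74, Q* = 266; post-tax Q = 257; deadweight loss = 60.75.
Difference: 202.5 vs 60.75 → market A is larger by 141.75.

Market A, by 141.75.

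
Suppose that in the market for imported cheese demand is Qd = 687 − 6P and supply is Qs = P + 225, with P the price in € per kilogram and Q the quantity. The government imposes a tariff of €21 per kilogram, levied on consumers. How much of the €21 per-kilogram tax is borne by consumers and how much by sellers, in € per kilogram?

Consumers bear €3 per kilogram; sellers bear €18 per kilogram.

Before the tax: set 687 − 6P = P + 225 → P* = €66, Q* = 291.
With the tax collected from consumers, demand (in seller-price terms) shifts: Qd = 687 − 6(P + 21).
Solving gives Q = 273 with consumers paying €69 and sellers receiving €48 (the €21 wedge).
Burden on consumers: €3; on sellers: €18. (They sum to €21.)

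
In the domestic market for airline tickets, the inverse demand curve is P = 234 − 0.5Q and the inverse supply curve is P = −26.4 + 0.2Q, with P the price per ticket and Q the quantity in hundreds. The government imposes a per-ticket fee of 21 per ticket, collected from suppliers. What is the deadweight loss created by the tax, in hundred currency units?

Inverting to Q(P) form: Qd = 468 − 2P; Qs = 5P + 132.
Before the tax: set 468 − 2P = 5P + 132 → P* = 48, Q* = 372.
With the tax collected from suppliers, supply shifts: Qs = 5(P − 21) + 132.
New equilibrium: consumers pay 63, suppliers receive 42, Q = 342. (Wedge: Pb − Ps = 21.)
Quantity falls by |ΔQ| = |372 − 342| = 30.
DWL = ½ · t · |ΔQ| = ½ · 21 · 30 = 315.

Deadweight loss = 315 hundred.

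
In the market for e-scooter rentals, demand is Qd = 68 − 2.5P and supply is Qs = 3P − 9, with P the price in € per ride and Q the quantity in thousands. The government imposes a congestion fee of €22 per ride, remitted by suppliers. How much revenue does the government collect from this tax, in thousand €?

Before the tax: set 68 − 2.5P = 3P − 9 → P* = €14, Q* = 33.
With the tax collected from suppliers, supply shifts: Qs = 3(P − 22) − 9.
New equilibrium: buyers pay €26, suppliers receive €4, Q = 3. (Wedge: Pb − Ps = 22.)
Revenue = t · Q = 22 · 3 = €66.

Tax revenue = €66 thousand.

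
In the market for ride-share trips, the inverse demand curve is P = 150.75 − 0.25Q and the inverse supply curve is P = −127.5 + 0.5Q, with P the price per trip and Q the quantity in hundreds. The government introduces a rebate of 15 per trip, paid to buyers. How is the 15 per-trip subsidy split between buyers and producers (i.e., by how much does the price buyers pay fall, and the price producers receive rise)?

Buyers gain 5 per trip; producers gain 10 per trip.

Inverting to Q(P) form: Qd = 603 − 4P; Qs = 2P + 255.
Without the subsidy, 603 − 4P = 2P + 255 gives 6P = 348, so P* = 58 and Q* = 371.
With a per-unit subsidy paid to buyers, each effectively pays P − 15, so demand becomes Qd = 603 − 4(P − 15).
Solving gives Q = 391 with buyers paying 53 and producers receiving 68 (the 15 wedge).
Gain to buyers: 5; to producers: 10. (They sum to 15.)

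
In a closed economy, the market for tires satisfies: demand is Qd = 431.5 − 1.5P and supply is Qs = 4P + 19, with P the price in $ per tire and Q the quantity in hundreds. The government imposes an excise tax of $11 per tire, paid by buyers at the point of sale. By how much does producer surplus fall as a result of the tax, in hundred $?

Producer surplus falls by $939 hundred.

Before the tax: set 431.5 − 1.5P = 4P + 19 → P* = $75, Q* = 319.
With the tax collected from buyers, demand (in seller-price terms) shifts: Qd = 431.5 − 1.5(P + 11).
Solving gives Q = 307 with buyers paying $83 and sellers receiving $72 (the $11 wedge).
ΔPS is the trapezoid between Q = 307 and Q = 319 of height $3: ½ · (319 + 307) · 3 = $939.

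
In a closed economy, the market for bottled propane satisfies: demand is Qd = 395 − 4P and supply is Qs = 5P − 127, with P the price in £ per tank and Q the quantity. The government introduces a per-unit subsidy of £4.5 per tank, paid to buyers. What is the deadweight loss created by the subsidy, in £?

Deadweight loss = £22.5.

Before the subsidy: set 395 − 4P = 5P − 127 → P* = £58, Q* = 163.
With a per-unit subsidy paid to buyers, each effectively pays P − 4.5, so demand becomes Qd = 395 − 4(P − 4.5).
New equilibrium: buyers pay £55.5, sellers receive £60, Q = 173. (Wedge: Pb − Ps = −4.5.)
Quantity rises by |ΔQ| = |163 − 173| = 10.
DWL = ½ · t · |ΔQ| = ½ · 4.5 · 10 = £22.5.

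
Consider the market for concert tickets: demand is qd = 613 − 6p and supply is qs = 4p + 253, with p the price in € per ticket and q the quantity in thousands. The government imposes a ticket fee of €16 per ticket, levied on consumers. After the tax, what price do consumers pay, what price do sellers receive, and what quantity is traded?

Without the tax, 613 − 6p = 4p + 253 gives 10p = 360, so p* = €36 and q* = 397.
With the tax collected from consumers, demand (in seller-price terms) shifts: qd = 613 − 6(p + 16).
New equilibrium: consumers pay €42.4, sellers receive €26.4, q = 358.6. (Wedge: pb − ps = 16.)

Consumers pay €42.4; sellers receive €26.4; quantity = 358.6.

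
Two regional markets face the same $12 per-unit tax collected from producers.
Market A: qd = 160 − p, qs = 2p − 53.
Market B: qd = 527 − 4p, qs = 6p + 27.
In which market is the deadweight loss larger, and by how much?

Market B, by $124.8.

Market A: pre-tax p* = $71, q* = 89; post-tax q = 81; deadweight loss = $48.
Market B: pre-tax p* = $50, q* = 327; post-tax q = 298.2; deadweight loss = $172.8.
Difference: $48 vs $172.8 → market B is larger by $124.8.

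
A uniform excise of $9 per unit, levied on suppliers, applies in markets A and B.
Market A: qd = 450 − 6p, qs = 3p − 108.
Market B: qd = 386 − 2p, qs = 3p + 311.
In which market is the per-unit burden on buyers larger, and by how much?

Market A: pre-tax p* = $62, q* = 78; post-tax q = 60; per-unit burden on buyers = $3.
Market B: pre-tax p* = $15, q* = 356; post-tax q = 345.2; per-unit burden on buyers = $5.4.
Difference: $3 vs $5.4 → market B is larger by $2.4.

Market B, by $2.4.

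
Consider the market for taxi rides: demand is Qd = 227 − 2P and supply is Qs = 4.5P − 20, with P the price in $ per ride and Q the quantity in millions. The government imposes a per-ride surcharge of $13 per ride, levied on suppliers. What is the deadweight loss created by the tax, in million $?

Before the tax: set 227 − 2P = 4.5P − 20 → P* = $38, Q* = 151.
With the tax collected from suppliers, supply shifts: Qs = 4.5(P − 13) − 20.
Solving gives Q = 133 with consumers paying $47 and suppliers receiving $34 (the $13 wedge).
Quantity falls by |ΔQ| = |151 − 133| = 18.
DWL = ½ · t · |ΔQ| = ½ · 13 · 18 = $117.

Deadweight loss = $117 million.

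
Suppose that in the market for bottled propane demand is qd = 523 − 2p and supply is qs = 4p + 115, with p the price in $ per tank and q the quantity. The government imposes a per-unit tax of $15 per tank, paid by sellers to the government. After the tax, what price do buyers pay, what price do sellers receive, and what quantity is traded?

Buyers pay $78; sellers receive $63; quantity = 367.

Without the tax, 523 − 2p = 4p + 115 gives 6p = 408, so p* = $68 and q* = 387.
With the tax collected from sellers, supply shifts: qs = 4(p − 15) + 115.
Solving gives q = 367 with buyers paying $78 and sellers receiving $63 (the $15 wedge).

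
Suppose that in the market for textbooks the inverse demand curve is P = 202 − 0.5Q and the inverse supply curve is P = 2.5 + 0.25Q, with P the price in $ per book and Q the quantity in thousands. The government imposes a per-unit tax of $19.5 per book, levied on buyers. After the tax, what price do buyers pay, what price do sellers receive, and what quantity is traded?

Inverting to Q(P) form: Qd = 404 − 2P; Qs = 4P − 10.
Without the tax, 404 − 2P = 4P − 10 gives 6P = 414, so P* = $69 and Q* = 266.
With the tax collected from buyers, demand (in seller-price terms) shifts: Qd = 404 − 2(P + 19.5).
Solving gives Q = 240 with buyers paying $82 and sellers receiving $62.5 (the $19.5 wedge).
The less price-elastic side of the market bears the larger share of a per-unit tax.

Buyers pay $82; sellers receive $62.5; quantity = 240.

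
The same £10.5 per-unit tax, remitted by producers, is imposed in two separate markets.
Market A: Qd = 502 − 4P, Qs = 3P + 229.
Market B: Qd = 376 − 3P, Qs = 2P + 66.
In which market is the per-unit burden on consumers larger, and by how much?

Market A, by £0.3.

Market A: pre-tax P* = £39, Q* = 346; post-tax Q = 328; per-unit burden on consumers = £4.5.
Market B: pre-tax P* = £62, Q* = 190; post-tax Q = 177.4; per-unit burden on consumers = £4.2.
Difference: £4.5 vs £4.2 → market A is larger by £0.3.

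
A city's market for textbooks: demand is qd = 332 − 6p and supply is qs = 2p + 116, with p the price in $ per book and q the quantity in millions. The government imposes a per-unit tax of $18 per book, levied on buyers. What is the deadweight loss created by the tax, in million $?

Without the tax, 332 − 6p = 2p + 116 gives 8p = 216, so p* = $27 and q* = 170.
With the tax collected from buyers, demand (in seller-price terms) shifts: qd = 332 − 6(p + 18).
Solving gives q = 143 with buyers paying $31.5 and producers receiving $13.5 (the $18 wedge).
Quantity falls by |ΔQ| = |170 − 143| = 27.
DWL = ½ · t · |ΔQ| = ½ · 18 · 27 = $243.

Deadweight loss = $243 million.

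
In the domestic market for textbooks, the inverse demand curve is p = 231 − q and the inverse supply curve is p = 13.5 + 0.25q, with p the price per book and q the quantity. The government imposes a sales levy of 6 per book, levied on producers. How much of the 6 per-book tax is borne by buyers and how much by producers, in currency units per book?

Buyers bear 4.8 per book; producers bear 1.2 per book.

Inverting to q(p) form: qd = 231 − p; qs = 4p − 54.
Without the tax, 231 − p = 4p − 54 gives 5p = 285, so p* = 57 and q* = 174.
With the tax collected from producers, supply shifts: qs = 4(p − 6) − 54.
New equilibrium: buyers pay 61.8, producers receive 55.8, q = 169.2. (Wedge: pb − ps = 6.)
Burden on buyers: 4.8; on producers: 1.2. (They sum to 6.)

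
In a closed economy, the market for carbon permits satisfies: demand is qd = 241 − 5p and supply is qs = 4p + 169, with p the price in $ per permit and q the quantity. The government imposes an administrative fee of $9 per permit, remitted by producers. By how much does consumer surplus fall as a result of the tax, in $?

Consumer surplus falls by $764.

Before the tax: set 241 − 5p = 4p + 169 → p* = $8, q* = 201.
With the tax collected from producers, supply shifts: qs = 4(p − 9) + 169.
New equilibrium: buyers pay $12, producers receive $3, q = 181. (Wedge: pb − ps = 9.)
ΔCS is the trapezoid between Q = 181 and Q = 201 of height $4: ½ · (201 + 181) · 4 = $764.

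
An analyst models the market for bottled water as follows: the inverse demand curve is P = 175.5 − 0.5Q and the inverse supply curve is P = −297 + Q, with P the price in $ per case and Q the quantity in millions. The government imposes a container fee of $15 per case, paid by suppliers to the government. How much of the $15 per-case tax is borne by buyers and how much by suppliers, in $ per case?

Buyers bear $5 per case; suppliers bear $10 per case.

Inverting to Q(P) form: Qd = 351 − 2P; Qs = P + 297.
Before the tax: set 351 − 2P = P + 297 → P* = $18, Q* = 315.
With the tax collected from suppliers, supply shifts: Qs = (P − 15) + 297.
New equilibrium: buyers pay $23, suppliers receive $8, Q = 305. (Wedge: Pb − Ps = 15.)
Burden on buyers: $5; on suppliers: $10. (They sum to $15.)
The less price-elastic side of the market bears the larger share of a per-unit tax.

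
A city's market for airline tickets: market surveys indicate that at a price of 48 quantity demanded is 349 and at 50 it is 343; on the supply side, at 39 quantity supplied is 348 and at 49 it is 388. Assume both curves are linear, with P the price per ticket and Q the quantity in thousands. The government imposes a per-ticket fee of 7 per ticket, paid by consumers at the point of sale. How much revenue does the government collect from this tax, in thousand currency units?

Tax revenue = 2464 thousand.

Demand slope: (343 − 349)/(50 − 48) = -3, so Qd = 493 − 3P.
Supply slope: (388 − 348)/(49 − 39) = 4, so Qs = 4P + 192.
Without the tax, 493 − 3P = 4P + 192 gives 7P = 301, so P* = 43 and Q* = 364.
With the tax collected from consumers, demand (in seller-price terms) shifts: Qd = 493 − 3(P + 7).
Solving gives Q = 352 with consumers paying 47 and sellers receiving 40 (the 7 wedge).
Revenue = t · Q = 7 · 352 = 2464.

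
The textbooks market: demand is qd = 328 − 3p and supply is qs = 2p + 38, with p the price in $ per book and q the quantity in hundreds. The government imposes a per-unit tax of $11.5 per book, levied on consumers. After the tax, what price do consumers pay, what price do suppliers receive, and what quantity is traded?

Without the tax, 328 − 3p = 2p + 38 gives 5p = 290, so p* = $58 and q* = 154.
With the tax collected from consumers, demand (in seller-price terms) shifts: qd = 328 − 3(p + 11.5).
Solving gives q = 140.2 with consumers paying $62.6 and suppliers receiving $51.1 (the $11.5 wedge).
The less price-elastic side of the market bears the larger share of a per-unit tax.

Consumers pay $62.6; suppliers receive $51.1; quantity = 140.2.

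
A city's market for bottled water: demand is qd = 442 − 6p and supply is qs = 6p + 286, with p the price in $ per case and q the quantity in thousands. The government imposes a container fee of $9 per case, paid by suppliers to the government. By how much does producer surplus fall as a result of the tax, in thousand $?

Producer surplus falls by $1577.25 thousand.

Without the tax, 442 − 6p = 6p + 286 gives 12p = 156, so p* = $13 and q* = 364.
With the tax collected from suppliers, supply shifts: qs = 6(p − 9) + 286.
Solving gives q = 337 with buyers paying $17.5 and suppliers receiving $8.5 (the $9 wedge).
ΔPS is the trapezoid between Q = 337 and Q = 364 of height $4.5: ½ · (364 + 337) · 4.5 = $1577.25.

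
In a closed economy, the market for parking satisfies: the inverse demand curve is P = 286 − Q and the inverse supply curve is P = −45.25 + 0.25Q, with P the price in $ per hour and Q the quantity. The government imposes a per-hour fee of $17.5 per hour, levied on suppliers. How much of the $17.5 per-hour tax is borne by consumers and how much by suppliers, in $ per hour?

Consumers bear $14 per hour; suppliers bear $3.5 per hour.

Inverting to Q(P) form: Qd = 286 − P; Qs = 4P + 181.
Without the tax, 286 − P = 4P + 181 gives 5P = 105, so P* = $21 and Q* = 265.
With the tax collected from suppliers, supply shifts: Qs = 4(P − 17.5) + 181.
New equilibrium: consumers pay $35, suppliers receive $17.5, Q = 251. (Wedge: Pb − Ps = 17.5.)
Burden on consumers: $14; on suppliers: $3.5. (They sum to $17.5.)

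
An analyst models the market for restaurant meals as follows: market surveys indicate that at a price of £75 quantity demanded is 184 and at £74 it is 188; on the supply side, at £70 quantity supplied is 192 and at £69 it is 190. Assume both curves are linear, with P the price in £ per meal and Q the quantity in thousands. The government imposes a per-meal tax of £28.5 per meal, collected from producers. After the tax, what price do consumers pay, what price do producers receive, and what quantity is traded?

Demand slope: (188 − 184)/(74 − 75) = -4, so Qd = 484 − 4P.
Supply slope: (190 − 192)/(69 − 70) = 2, so Qs = 2P + 52.
Without the tax, 484 − 4P = 2P + 52 gives 6P = 432, so P* = £72 and Q* = 196.
With the tax collected from producers, supply shifts: Qs = 2(P − 28.5) + 52.
New equilibrium: consumers pay £81.5, producers receive £53, Q = 158. (Wedge: Pb − Ps = 28.5.)

Consumers pay £81.5; producers receive £53; quantity = 158.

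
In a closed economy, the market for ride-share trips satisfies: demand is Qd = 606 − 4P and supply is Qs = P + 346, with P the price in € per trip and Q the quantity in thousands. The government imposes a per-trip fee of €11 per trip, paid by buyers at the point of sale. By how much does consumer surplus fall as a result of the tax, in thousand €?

Consumer surplus falls by €865.92 thousand.

Without the tax, 606 − 4P = P + 346 gives 5P = 260, so P* = €52 and Q* = 398.
With the tax collected from buyers, demand (in seller-price terms) shifts: Qd = 606 − 4(P + 11).
New equilibrium: buyers pay €54.2, suppliers receive €43.2, Q = 389.2. (Wedge: Pb − Ps = 11.)
ΔCS is the trapezoid between Q = 389.2 and Q = 398 of height €2.2: ½ · (398 + 389.2) · 2.2 = €865.92.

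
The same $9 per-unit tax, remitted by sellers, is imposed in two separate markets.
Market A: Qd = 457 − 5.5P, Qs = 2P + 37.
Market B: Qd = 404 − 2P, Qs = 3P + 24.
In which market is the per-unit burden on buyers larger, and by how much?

Market A: pre-tax P* = $56, Q* = 149; post-tax Q = 135.8; per-unit burden on buyers = $2.4.
Market B: pre-tax P* = $76, Q* = 252; post-tax Q = 241.2; per-unit burden on buyers = $5.4.
Difference: $2.4 vs $5.4 → market B is larger by $3.

Market B, by $3.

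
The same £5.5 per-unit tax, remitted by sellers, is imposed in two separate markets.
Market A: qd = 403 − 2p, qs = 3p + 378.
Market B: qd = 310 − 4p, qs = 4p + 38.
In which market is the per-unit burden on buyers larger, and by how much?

Market A, by £0.55.

Market A: pre-tax p* = £5, q* = 393; post-tax q = 386.4; per-unit burden on buyers = £3.3.
Market B: pre-tax p* = £34, q* = 174; post-tax q = 163; per-unit burden on buyers = £2.75.
Difference: £3.3 vs £2.75 → market A is larger by £0.55.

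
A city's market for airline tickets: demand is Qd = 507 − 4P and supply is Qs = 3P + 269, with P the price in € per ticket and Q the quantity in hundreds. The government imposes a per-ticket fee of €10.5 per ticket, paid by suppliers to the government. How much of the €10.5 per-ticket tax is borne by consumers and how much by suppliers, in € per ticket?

Consumers bear €4.5 per ticket; suppliers bear €6 per ticket.

Without the tax, 507 − 4P = 3P + 269 gives 7P = 238, so P* = €34 and Q* = 371.
With the tax collected from suppliers, supply shifts: Qs = 3(P − 10.5) + 269.
Solving gives Q = 353 with consumers paying €38.5 and suppliers receiving €28 (the €10.5 wedge).
Burden on consumers: €4.5; on suppliers: €6. (They sum to €10.5.)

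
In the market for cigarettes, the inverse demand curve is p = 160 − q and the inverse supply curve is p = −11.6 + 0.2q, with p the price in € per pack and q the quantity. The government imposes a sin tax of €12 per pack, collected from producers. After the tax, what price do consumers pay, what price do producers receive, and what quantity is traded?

Rewrite in direct form: qd = 160 − p and qs = 5p + 58.
Before the tax: set 160 − p = 5p + 58 → p* = €17, q* = 143.
With the tax collected from producers, supply shifts: qs = 5(p − 12) + 58.
Solving gives q = 133 with consumers paying €27 and producers receiving €15 (the €12 wedge).
The less price-elastic side of the market bears the larger share of a per-unit tax.

Consumers pay €27; producers receive €15; quantity = 133.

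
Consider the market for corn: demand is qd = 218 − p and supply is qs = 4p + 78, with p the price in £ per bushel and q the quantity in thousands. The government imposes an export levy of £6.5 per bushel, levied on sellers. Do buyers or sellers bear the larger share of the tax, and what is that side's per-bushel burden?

Before the tax: set 218 − p = 4p + 78 → p* = £28, q* = 190.
With the tax collected from sellers, supply shifts: qs = 4(p − 6.5) + 78.
New equilibrium: buyers pay £33.2, sellers receive £26.7, q = 184.8. (Wedge: pb − ps = 6.5.)
Per-bushel burden: buyers £5.2, sellers £1.3.
Buyers take the larger share because demand is less price-elastic here (demand slope 1 vs supply slope 4).
The less price-elastic side of the market bears the larger share of a per-unit tax.

Buyers bear the larger share: £5.2 per bushel.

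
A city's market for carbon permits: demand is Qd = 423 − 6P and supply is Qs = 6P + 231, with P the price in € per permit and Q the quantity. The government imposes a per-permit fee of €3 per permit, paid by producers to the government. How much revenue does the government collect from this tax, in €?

Before the tax: set 423 − 6P = 6P + 231 → P* = €16, Q* = 327.
With the tax collected from producers, supply shifts: Qs = 6(P − 3) + 231.
Solving gives Q = 318 with consumers paying €17.5 and producers receiving €14.5 (the €3 wedge).
Revenue = t · Q = 3 · 318 = €954.

Tax revenue = €954.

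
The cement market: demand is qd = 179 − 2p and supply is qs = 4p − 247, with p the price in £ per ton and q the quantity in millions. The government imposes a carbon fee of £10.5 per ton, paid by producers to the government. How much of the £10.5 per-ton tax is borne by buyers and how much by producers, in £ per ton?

Before the tax: set 179 − 2p = 4p − 247 → p* = £71, q* = 37.
With the tax collected from producers, supply shifts: qs = 4(p − 10.5) − 247.
New equilibrium: buyers pay £78, producers receive £67.5, q = 23. (Wedge: pb − ps = 10.5.)
Burden on buyers: £7; on producers: £3.5. (They sum to £10.5.)

Buyers bear £7 per ton; producers bear £3.5 per ton.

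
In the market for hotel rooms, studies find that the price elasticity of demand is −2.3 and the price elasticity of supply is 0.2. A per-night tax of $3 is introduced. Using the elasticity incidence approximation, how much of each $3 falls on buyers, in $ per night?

Incidence ratio: buyers' share ≈ εs / (εs + |εd|) = 0.2 / (0.2 + 2.3) = 0.08.
So buyers bear ≈ 0.08 × $3 = $0.24; suppliers bear $2.76.

Buyers bear ≈ $0.24 per night.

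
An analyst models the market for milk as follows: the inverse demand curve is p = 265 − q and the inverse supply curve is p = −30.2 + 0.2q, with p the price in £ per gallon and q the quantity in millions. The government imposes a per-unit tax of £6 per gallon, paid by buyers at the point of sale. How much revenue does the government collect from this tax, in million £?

Tax revenue = £1446 million.

Inverting to q(p) form: qd = 265 − p; qs = 5p + 151.
Without the tax, 265 − p = 5p + 151 gives 6p = 114, so p* = £19 and q* = 246.
With the tax collected from buyers, demand (in seller-price terms) shifts: qd = 265 − (p + 6).
New equilibrium: buyers pay £24, producers receive £18, q = 241. (Wedge: pb − ps = 6.)
Revenue = t · Q = 6 · 241 = £1446.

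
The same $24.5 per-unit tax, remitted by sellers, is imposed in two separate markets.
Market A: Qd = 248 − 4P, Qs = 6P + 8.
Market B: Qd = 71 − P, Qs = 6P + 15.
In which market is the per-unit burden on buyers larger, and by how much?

Market A: pre-tax P* = $24, Q* = 152; post-tax Q = 93.2; per-unit burden on buyers = $14.7.
Market B: pre-tax P* = $8, Q* = 63; post-tax Q = 42; per-unit burden on buyers = $21.
Difference: $14.7 vs $21 → market B is larger by $6.3.

Market B, by $6.3.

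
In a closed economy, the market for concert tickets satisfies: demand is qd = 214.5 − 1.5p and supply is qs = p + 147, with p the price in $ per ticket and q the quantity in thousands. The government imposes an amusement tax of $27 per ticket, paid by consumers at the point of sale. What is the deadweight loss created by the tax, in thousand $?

Deadweight loss = $218.7 thousand.

Before the tax: set 214.5 − 1.5p = p + 147 → p* = $27, q* = 174.
With the tax collected from consumers, demand (in seller-price terms) shifts: qd = 214.5 − 1.5(p + 27).
Solving gives q = 157.8 with consumers paying $37.8 and sellers receiving $10.8 (the $27 wedge).
Quantity falls by |ΔQ| = |174 − 157.8| = 16.2.
DWL = ½ · t · |ΔQ| = ½ · 27 · 16.2 = $218.7.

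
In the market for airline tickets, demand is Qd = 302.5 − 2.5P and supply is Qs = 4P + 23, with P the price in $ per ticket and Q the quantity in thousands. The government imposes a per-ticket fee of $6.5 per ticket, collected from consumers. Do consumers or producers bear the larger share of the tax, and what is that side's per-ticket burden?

Without the tax, 302.5 − 2.5P = 4P + 23 gives 6.5P = 279.5, so P* = $43 and Q* = 195.
With the tax collected from consumers, demand (in seller-price terms) shifts: Qd = 302.5 − 2.5(P + 6.5).
Solving gives Q = 185 with consumers paying $47 and producers receiving $40.5 (the $6.5 wedge).
Per-ticket burden: consumers $4, producers $2.5.
Consumers take the larger share because demand is less price-elastic here (demand slope 2.5 vs supply slope 4).
The less price-elastic side of the market bears the larger share of a per-unit tax.

Consumers bear the larger share: $4 per ticket.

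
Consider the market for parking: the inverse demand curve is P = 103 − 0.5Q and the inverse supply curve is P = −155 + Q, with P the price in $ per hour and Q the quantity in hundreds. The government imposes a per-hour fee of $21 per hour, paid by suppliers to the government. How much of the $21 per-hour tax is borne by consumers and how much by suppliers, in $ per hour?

Rewrite in direct form: Qd = 206 − 2P and Qs = P + 155.
Without the tax, 206 − 2P = P + 155 gives 3P = 51, so P* = $17 and Q* = 172.
With the tax collected from suppliers, supply shifts: Qs = (P − 21) + 155.
Solving gives Q = 158 with consumers paying $24 and suppliers receiving $3 (the $21 wedge).
Burden on consumers: $7; on suppliers: $14. (They sum to $21.)

Consumers bear $7 per hour; suppliers bear $14 per hour.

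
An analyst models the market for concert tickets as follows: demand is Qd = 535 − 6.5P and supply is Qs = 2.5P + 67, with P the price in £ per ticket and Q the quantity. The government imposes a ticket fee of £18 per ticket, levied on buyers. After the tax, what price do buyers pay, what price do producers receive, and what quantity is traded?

Without the tax, 535 − 6.5P = 2.5P + 67 gives 9P = 468, so P* = £52 and Q* = 197.
With the tax collected from buyers, demand (in seller-price terms) shifts: Qd = 535 − 6.5(P + 18).
New equilibrium: buyers pay £57, producers receive £39, Q = 164.5. (Wedge: Pb − Ps = 18.)

Buyers pay £57; producers receive £39; quantity = 164.5.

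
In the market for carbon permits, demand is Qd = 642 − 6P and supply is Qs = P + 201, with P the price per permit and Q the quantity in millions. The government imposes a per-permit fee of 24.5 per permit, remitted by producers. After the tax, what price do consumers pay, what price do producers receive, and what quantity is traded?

Consumers pay 66.5; producers receive 42; quantity = 243.

Without the tax, 642 − 6P = P + 201 gives 7P = 441, so P* = 63 and Q* = 264.
With the tax collected from producers, supply shifts: Qs = (P − 24.5) + 201.
Solving gives Q = 243 with consumers paying 66.5 and producers receiving 42 (the 24.5 wedge).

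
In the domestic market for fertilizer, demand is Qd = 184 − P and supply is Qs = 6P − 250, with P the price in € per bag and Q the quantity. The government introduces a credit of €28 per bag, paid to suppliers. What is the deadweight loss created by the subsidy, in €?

Without the subsidy, 184 − P = 6P − 250 gives 7P = 434, so P* = €62 and Q* = 122.
With a per-unit subsidy paid to suppliers, each receives P + 28 per unit sold, so supply becomes Qs = 6(P + 28) − 250.
Solving gives Q = 146 with consumers paying €38 and suppliers receiving €66 (the €28 wedge).
Quantity rises by |ΔQ| = |122 − 146| = 24.
DWL = ½ · t · |ΔQ| = ½ · 28 · 24 = €336.

Deadweight loss = €336.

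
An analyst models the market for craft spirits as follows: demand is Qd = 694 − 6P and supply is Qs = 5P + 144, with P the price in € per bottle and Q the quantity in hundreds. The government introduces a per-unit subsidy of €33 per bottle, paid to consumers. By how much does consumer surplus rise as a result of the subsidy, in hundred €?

Consumer surplus rises by €6585 hundred.

Before the subsidy: set 694 − 6P = 5P + 144 → P* = €50, Q* = 394.
With a per-unit subsidy paid to consumers, each effectively pays P − 33, so demand becomes Qd = 694 − 6(P − 33).
Solving gives Q = 484 with consumers paying €35 and sellers receiving €68 (the €33 wedge).
ΔCS is the trapezoid between Q = 484 and Q = 394 of height €15: ½ · (394 + 484) · 15 = €6585.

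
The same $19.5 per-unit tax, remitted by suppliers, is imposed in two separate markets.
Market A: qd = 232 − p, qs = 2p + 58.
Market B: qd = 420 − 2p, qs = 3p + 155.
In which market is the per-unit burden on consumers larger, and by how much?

Market A: pre-tax p* = $58, q* = 174; post-tax q = 161; per-unit burden on consumers = $13.
Market B: pre-tax p* = $53, q* = 314; post-tax q = 290.6; per-unit burden on consumers = $11.7.
Difference: $13 vs $11.7 → market A is larger by $1.3.

Market A, by $1.3.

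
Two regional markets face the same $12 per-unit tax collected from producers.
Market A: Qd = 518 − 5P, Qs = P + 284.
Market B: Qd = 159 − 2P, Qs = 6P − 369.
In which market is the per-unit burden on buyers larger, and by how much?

Market A: pre-tax P* = $39, Q* = 323; post-tax Q = 313; per-unit burden on buyers = $2.
Market B: pre-tax P* = $66, Q* = 27; post-tax Q = 9; per-unit burden on buyers = $9.
Difference: $2 vs $9 → market B is larger by $7.

Market B, by $7.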